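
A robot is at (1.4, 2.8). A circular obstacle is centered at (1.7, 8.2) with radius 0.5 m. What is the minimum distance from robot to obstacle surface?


center_dist = sqrt((1.4-1.7)^2 + (2.8-8.2)^2)
= sqrt(0.09 + 29.16)
= 5.4083
min_dist = center_dist - radius = 5.4083 - 0.5 = 4.9083 m


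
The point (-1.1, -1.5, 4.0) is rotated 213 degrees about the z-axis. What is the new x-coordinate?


Rotation about z-axis: x' = x*cos(theta) - y*sin(theta)
= -1.1 * -0.8387 - -1.5 * -0.5446
= 0.1056


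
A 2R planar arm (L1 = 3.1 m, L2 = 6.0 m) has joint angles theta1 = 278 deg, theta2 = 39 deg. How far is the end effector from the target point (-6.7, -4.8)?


End effector via forward kinematics:
x = L1*cos(t1) + L2*cos(t1+t2) = 4.8196
y = L1*sin(t1) + L2*sin(t1+t2) = -7.1618
Distance to target:
d = sqrt((-6.7 - 4.8196)^2 + (-4.8 - -7.1618)^2)
= sqrt(132.7002 + 5.5782)
= 11.7592 m


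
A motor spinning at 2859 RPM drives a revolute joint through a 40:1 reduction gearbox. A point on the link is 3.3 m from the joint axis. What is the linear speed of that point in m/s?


omega_motor = 2859 * 2*pi/60 = 299.3938 rad/s
omega_joint = omega_motor / 40 = 7.4848 rad/s
v = omega_joint * r = 7.4848 * 3.3
= 24.7 m/s


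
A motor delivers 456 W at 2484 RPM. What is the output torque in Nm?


omega = 2484 * 2*pi/60 = 260.1239 rad/s
tau = P / omega = 456 / 260.1239
= 1.753 Nm


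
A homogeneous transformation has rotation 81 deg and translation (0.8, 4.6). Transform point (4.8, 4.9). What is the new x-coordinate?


x' = cos(theta)*px - sin(theta)*py + tx
= 0.1564*4.8 - 0.9877*4.9 + 0.8
= -3.2888


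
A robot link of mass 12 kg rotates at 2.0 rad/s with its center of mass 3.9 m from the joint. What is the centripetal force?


F = m * omega^2 * r
= 12 * 2.0^2 * 3.9
= 12 * 4.0 * 3.9
= 187.2 N


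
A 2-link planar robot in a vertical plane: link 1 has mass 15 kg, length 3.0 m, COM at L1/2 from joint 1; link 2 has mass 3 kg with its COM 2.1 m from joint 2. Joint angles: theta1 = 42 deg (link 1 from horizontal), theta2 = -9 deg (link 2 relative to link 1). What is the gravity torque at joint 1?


Horizontal distance from joint 1 to link-1 COM:
  x_c1 = (L1/2)*cos(t1) = 1.5 * 0.7431 = 1.1147 m
Horizontal distance from joint 1 to link-2 COM:
  x_c2 = L1*cos(t1) + Lc2*cos(t1+t2)
       = 3.0*0.7431 + 2.1*0.8387 = 3.9906 m
tau1 = m1*g*x_c1 + m2*g*x_c2
     = 15*9.81*1.1147 + 3*9.81*3.9906
     = 164.0306 + 117.4446
     = 281.4753 Nm


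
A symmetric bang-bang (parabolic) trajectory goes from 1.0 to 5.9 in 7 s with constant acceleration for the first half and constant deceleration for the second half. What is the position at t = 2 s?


Symmetric rest-to-rest: each phase covers (pf-p0)/2 in time T/2. 0.5*a*(T/2)^2 = (pf-p0)/2 => a = 4*(pf-p0)/T^2
a = 4*(5.9-1.0)/7^2 = 0.4
t = 2 is in the acceleration phase (t <= T/2).
p = p0 + 0.5*a*t^2 = 1.0 + 0.5*0.4*2^2
= 1.8


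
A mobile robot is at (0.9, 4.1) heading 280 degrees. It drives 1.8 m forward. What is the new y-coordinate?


y_new = y0 + d*sin(theta)
= 4.1 + 1.8*sin(280)
= 4.1 + -1.7727
= 2.3273


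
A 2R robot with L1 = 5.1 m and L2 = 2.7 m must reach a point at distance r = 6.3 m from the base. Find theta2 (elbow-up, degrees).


cos(theta2) = (r^2 - L1^2 - L2^2) / (2*L1*L2)
cos(theta2) = (39.69 - 26.01 - 7.29) / 27.54
cos(theta2) = 0.232026
theta2 = 76.5836 degrees


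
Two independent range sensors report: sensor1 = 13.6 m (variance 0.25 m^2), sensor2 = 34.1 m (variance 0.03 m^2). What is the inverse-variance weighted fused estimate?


w1 = (1/var1) / (1/var1 + 1/var2)
   = 4.0 / (4.0 + 33.3333) = 0.1071
w2 = 1 - w1 = 0.8929
fused = w1*s1 + w2*s2 = 1.4571 + 30.4464
= 31.9036 m


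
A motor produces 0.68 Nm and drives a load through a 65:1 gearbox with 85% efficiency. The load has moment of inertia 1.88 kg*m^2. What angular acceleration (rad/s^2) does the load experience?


tau_out = tau_motor * N * eta
= 0.68 * 65 * 0.85 = 37.57 Nm
alpha = tau_out / I = 37.57 / 1.88
= 19.984 rad/s^2


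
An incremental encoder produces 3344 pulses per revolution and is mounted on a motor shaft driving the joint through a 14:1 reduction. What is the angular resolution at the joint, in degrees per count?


counts per rev = 3344
effective counts at joint = 3344 * 14 = 46816
resolution = 360 / 46816
= 0.0077 deg/count


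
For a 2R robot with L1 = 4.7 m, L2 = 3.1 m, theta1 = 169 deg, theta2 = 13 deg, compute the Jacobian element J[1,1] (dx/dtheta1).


J[1,1] = -L1*sin(t1) - L2*sin(t1+t2)
= -4.7*sin(169) - 3.1*sin(182)
= -0.7886


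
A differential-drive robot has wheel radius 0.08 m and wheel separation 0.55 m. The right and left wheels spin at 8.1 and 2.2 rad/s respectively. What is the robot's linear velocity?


vR = r*wR = 0.08*8.1 = 0.648 m/s
vL = r*wL = 0.08*2.2 = 0.176 m/s
v = (vR+vL)/2 = 0.412 m/s
omega = (vR-vL)/L = 0.8582 rad/s
linear velocity = 0.412 m/s


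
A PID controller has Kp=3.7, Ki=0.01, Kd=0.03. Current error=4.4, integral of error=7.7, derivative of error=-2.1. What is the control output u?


u = Kp*e + Ki*int(e) + Kd*de/dt
= 3.7*4.4 + 0.01*7.7 + 0.03*(-2.1)
= 16.28 + 0.077 + -0.063
= 16.294


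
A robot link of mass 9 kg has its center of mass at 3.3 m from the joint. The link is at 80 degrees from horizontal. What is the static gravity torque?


tau = m*g*L*cos(angle)
= 9 * 9.81 * 3.3 * cos(80 deg)
= 9 * 9.81 * 3.3 * 0.1736
= 50.5936 Nm


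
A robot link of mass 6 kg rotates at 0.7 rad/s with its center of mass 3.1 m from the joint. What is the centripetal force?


F = m * omega^2 * r
= 6 * 0.7^2 * 3.1
= 6 * 0.49 * 3.1
= 9.114 N


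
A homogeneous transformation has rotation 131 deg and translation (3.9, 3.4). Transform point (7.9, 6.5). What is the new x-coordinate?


x' = cos(theta)*px - sin(theta)*py + tx
= -0.6561*7.9 - 0.7547*6.5 + 3.9
= -6.1885


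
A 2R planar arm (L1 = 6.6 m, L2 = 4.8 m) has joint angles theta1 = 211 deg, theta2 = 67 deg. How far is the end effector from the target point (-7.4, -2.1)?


End effector via forward kinematics:
x = L1*cos(t1) + L2*cos(t1+t2) = -4.9893
y = L1*sin(t1) + L2*sin(t1+t2) = -8.1525
Distance to target:
d = sqrt((-7.4 - -4.9893)^2 + (-2.1 - -8.1525)^2)
= sqrt(5.8116 + 36.6332)
= 6.515 m


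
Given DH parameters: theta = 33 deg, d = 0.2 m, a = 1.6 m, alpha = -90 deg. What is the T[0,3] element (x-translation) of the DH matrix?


T[0,3] = a * cos(theta)
= 1.6 * cos(33 deg)
= 1.6 * 0.8387
= 1.3419


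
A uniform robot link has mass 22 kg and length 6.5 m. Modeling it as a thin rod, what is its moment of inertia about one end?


I = (1/3) * m * L^2
= (1/3) * 22 * 6.5^2
= 0.333333 * 22 * 42.25
= 309.8333 kg*m^2


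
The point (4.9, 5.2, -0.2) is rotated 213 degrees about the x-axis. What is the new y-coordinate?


Rotation about x-axis: y' = y*cos(theta) - z*sin(theta)
= 5.2 * -0.8387 - -0.2 * -0.5446
= -4.47


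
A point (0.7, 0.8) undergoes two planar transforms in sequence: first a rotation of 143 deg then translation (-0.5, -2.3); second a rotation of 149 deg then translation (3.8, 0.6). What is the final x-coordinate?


After transform 1:
x1 = cos(143)*0.7 - sin(143)*0.8 + -0.5 = -1.5405
y1 = sin(143)*0.7 + cos(143)*0.8 + -2.3 = -2.5176
After transform 2:
x2 = cos(149)*-1.5405 - sin(149)*-2.5176 + 3.8
= 6.4171


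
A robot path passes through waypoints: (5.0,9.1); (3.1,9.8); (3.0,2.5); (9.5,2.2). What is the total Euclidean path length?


Segment lengths:
  seg1 = sqrt((-1.9)^2 + (0.7)^2) = 2.0248
  seg2 = sqrt((-0.1)^2 + (-7.3)^2) = 7.3007
  seg3 = sqrt((6.5)^2 + (-0.3)^2) = 6.5069
Total = 15.8324


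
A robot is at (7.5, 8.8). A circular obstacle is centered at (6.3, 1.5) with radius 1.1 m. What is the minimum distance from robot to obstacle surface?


center_dist = sqrt((7.5-6.3)^2 + (8.8-1.5)^2)
= sqrt(1.44 + 53.29)
= 7.398
min_dist = center_dist - radius = 7.398 - 1.1 = 6.298 m


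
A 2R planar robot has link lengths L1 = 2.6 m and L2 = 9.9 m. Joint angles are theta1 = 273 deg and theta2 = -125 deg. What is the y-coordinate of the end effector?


Convert angles to radians: theta1 = 4.7647, theta2 = -2.1817
y = L1*sin(theta1) + L2*sin(theta1+theta2)
y = -2.5964 + 5.2462
y = 2.6498


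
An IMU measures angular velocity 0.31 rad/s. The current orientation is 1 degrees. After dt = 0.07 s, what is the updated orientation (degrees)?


delta_theta = w * dt = 0.31 * 0.07 = 0.0217 rad
= 1.2433 deg
theta_new = 1 + 1.2433 = 2.2433 deg


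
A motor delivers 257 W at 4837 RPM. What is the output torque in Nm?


omega = 4837 * 2*pi/60 = 506.5295 rad/s
tau = P / omega = 257 / 506.5295
= 0.5074 Nm


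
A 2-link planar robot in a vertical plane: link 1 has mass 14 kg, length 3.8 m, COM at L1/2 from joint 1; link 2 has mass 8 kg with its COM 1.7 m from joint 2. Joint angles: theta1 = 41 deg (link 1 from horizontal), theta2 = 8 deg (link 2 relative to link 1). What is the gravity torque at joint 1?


Horizontal distance from joint 1 to link-1 COM:
  x_c1 = (L1/2)*cos(t1) = 1.9 * 0.7547 = 1.4339 m
Horizontal distance from joint 1 to link-2 COM:
  x_c2 = L1*cos(t1) + Lc2*cos(t1+t2)
       = 3.8*0.7547 + 1.7*0.6561 = 3.9832 m
tau1 = m1*g*x_c1 + m2*g*x_c2
     = 14*9.81*1.4339 + 8*9.81*3.9832
     = 196.9384 + 312.6013
     = 509.5397 Nm


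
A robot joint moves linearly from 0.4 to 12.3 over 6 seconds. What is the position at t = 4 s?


s = t/T = 4/6 = 0.6667
p(t) = p0 + (pf-p0)*s
= 0.4 + (12.3 - 0.4) * 0.6667
= 8.3333


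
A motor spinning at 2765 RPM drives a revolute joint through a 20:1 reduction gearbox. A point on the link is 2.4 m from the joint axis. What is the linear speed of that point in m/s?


omega_motor = 2765 * 2*pi/60 = 289.5501 rad/s
omega_joint = omega_motor / 20 = 14.4775 rad/s
v = omega_joint * r = 14.4775 * 2.4
= 34.746 m/s


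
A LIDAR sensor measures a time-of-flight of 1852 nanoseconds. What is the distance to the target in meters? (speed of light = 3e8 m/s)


tof = 1852 ns = 1.852e-06 s
dist = c * tof / 2
= 3e8 * 1.852e-06 / 2
= 277.8 m


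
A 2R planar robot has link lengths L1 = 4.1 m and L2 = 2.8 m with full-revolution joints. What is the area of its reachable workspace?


r_max = L1 + L2 = 6.9 m
r_min = |L1 - L2| = 1.3 m
Area = pi*(r_max^2 - r_min^2)
= pi*(47.61 - 1.69)
= pi * 45.92
= 144.2619 m^2


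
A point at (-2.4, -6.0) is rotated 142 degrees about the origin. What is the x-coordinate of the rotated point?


x' = x*cos(theta) - y*sin(theta)
cos(142 deg) = -0.788, sin(142 deg) = 0.6157
x' = -2.4 * -0.788 - -6.0 * 0.6157
= 1.8912 - -3.694
= 5.5852


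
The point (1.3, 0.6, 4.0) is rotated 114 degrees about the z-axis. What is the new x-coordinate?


Rotation about z-axis: x' = x*cos(theta) - y*sin(theta)
= 1.3 * -0.4067 - 0.6 * 0.9135
= -1.0769


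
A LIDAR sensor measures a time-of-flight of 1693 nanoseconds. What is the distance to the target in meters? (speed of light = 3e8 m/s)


tof = 1693 ns = 1.693e-06 s
dist = c * tof / 2
= 3e8 * 1.693e-06 / 2
= 253.95 m


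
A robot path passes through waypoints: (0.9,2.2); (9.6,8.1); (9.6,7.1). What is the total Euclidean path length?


Segment lengths:
  seg1 = sqrt((8.7)^2 + (5.9)^2) = 10.5119
  seg2 = sqrt((0.0)^2 + (-1.0)^2) = 1.0
Total = 11.5119


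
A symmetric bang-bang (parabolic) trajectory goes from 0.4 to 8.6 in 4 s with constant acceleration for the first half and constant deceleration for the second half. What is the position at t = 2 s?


Symmetric rest-to-rest: each phase covers (pf-p0)/2 in time T/2. 0.5*a*(T/2)^2 = (pf-p0)/2 => a = 4*(pf-p0)/T^2
a = 4*(8.6-0.4)/4^2 = 2.05
t = 2 is in the acceleration phase (t <= T/2).
p = p0 + 0.5*a*t^2 = 0.4 + 0.5*2.05*2^2
= 4.5


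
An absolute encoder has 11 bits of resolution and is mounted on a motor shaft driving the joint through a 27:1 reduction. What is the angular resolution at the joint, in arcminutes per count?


counts = 2^11 = 2048
effective counts at joint = 2048 * 27 = 55296
resolution = 360*60 / 55296
= 0.3906 arcmin/count


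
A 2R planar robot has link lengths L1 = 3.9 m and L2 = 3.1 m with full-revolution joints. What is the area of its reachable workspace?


r_max = L1 + L2 = 7.0 m
r_min = |L1 - L2| = 0.8 m
Area = pi*(r_max^2 - r_min^2)
= pi*(49.0 - 0.64)
= pi * 48.36
= 151.9274 m^2


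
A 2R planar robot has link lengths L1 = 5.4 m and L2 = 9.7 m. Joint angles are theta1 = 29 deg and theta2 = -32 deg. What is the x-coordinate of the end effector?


Convert angles to radians: theta1 = 0.5061, theta2 = -0.5585
x = L1*cos(theta1) + L2*cos(theta1+theta2)
x = 4.7229 + 9.6867
x = 14.4097


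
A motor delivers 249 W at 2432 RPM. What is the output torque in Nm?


omega = 2432 * 2*pi/60 = 254.6784 rad/s
tau = P / omega = 249 / 254.6784
= 0.9777 Nm


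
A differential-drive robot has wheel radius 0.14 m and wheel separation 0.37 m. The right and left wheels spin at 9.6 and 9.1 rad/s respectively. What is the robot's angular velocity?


vR = r*wR = 0.14*9.6 = 1.344 m/s
vL = r*wL = 0.14*9.1 = 1.274 m/s
v = (vR+vL)/2 = 1.309 m/s
omega = (vR-vL)/L = 0.1892 rad/s
angular velocity = 0.1892 rad/s


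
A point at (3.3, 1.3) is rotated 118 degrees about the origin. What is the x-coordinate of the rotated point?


x' = x*cos(theta) - y*sin(theta)
cos(118 deg) = -0.4695, sin(118 deg) = 0.8829
x' = 3.3 * -0.4695 - 1.3 * 0.8829
= -1.5493 - 1.1478
= -2.6971


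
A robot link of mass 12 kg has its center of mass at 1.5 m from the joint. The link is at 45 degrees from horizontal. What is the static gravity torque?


tau = m*g*L*cos(angle)
= 12 * 9.81 * 1.5 * cos(45 deg)
= 12 * 9.81 * 1.5 * 0.7071
= 124.8609 Nm


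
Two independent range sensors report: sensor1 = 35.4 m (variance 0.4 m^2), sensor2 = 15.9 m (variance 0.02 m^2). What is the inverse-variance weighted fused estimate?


w1 = (1/var1) / (1/var1 + 1/var2)
   = 2.5 / (2.5 + 50.0) = 0.0476
w2 = 1 - w1 = 0.9524
fused = w1*s1 + w2*s2 = 1.6857 + 15.1429
= 16.8286 m


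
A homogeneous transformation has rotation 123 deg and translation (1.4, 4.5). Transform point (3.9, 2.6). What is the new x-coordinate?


x' = cos(theta)*px - sin(theta)*py + tx
= -0.5446*3.9 - 0.8387*2.6 + 1.4
= -2.9046


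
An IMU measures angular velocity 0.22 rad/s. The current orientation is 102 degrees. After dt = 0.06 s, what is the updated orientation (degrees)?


delta_theta = w * dt = 0.22 * 0.06 = 0.0132 rad
= 0.7563 deg
theta_new = 102 + 0.7563 = 102.7563 deg


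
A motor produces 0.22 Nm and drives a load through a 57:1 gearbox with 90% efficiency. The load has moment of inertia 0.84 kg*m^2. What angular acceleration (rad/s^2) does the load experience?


tau_out = tau_motor * N * eta
= 0.22 * 57 * 0.9 = 11.286 Nm
alpha = tau_out / I = 11.286 / 0.84
= 13.4357 rad/s^2


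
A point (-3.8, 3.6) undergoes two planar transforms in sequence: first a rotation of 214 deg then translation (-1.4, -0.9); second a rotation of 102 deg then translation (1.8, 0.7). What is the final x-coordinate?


After transform 1:
x1 = cos(214)*-3.8 - sin(214)*3.6 + -1.4 = 3.7634
y1 = sin(214)*-3.8 + cos(214)*3.6 + -0.9 = -1.7596
After transform 2:
x2 = cos(102)*3.7634 - sin(102)*-1.7596 + 1.8
= 2.7387


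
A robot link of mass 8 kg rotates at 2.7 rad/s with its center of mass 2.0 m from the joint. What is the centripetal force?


F = m * omega^2 * r
= 8 * 2.7^2 * 2.0
= 8 * 7.29 * 2.0
= 116.64 N


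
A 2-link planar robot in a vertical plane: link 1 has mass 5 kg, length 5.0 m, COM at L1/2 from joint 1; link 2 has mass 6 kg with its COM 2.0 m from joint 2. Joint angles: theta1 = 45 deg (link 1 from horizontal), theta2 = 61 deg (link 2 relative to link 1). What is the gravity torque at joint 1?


Horizontal distance from joint 1 to link-1 COM:
  x_c1 = (L1/2)*cos(t1) = 2.5 * 0.7071 = 1.7678 m
Horizontal distance from joint 1 to link-2 COM:
  x_c2 = L1*cos(t1) + Lc2*cos(t1+t2)
       = 5.0*0.7071 + 2.0*-0.2756 = 2.9843 m
tau1 = m1*g*x_c1 + m2*g*x_c2
     = 5*9.81*1.7678 + 6*9.81*2.9843
     = 86.709 + 175.6535
     = 262.3625 Nm


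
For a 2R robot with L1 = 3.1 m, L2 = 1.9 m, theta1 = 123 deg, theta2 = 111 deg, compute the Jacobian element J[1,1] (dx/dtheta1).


J[1,1] = -L1*sin(t1) - L2*sin(t1+t2)
= -3.1*sin(123) - 1.9*sin(234)
= -1.0627


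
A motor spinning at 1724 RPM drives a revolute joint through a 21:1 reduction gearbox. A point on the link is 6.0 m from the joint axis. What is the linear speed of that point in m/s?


omega_motor = 1724 * 2*pi/60 = 180.5369 rad/s
omega_joint = omega_motor / 21 = 8.597 rad/s
v = omega_joint * r = 8.597 * 6.0
= 51.582 m/s


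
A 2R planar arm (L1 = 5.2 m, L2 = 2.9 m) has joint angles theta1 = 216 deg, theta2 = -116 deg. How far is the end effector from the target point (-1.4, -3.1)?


End effector via forward kinematics:
x = L1*cos(t1) + L2*cos(t1+t2) = -4.7105
y = L1*sin(t1) + L2*sin(t1+t2) = -0.2005
Distance to target:
d = sqrt((-1.4 - -4.7105)^2 + (-3.1 - -0.2005)^2)
= sqrt(10.9592 + 8.4069)
= 4.4007 m


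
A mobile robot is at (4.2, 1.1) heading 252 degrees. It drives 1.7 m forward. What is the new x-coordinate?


x_new = x0 + d*cos(theta)
= 4.2 + 1.7*cos(252)
= 4.2 + -0.5253
= 3.6747


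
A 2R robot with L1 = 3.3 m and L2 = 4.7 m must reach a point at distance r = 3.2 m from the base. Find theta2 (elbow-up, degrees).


cos(theta2) = (r^2 - L1^2 - L2^2) / (2*L1*L2)
cos(theta2) = (10.24 - 10.89 - 22.09) / 31.02
cos(theta2) = -0.733075
theta2 = 137.1448 degrees


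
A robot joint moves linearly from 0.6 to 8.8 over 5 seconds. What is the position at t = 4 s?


s = t/T = 4/5 = 0.8
p(t) = p0 + (pf-p0)*s
= 0.6 + (8.8 - 0.6) * 0.8
= 7.16


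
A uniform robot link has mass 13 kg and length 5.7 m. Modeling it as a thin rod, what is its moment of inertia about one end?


I = (1/3) * m * L^2
= (1/3) * 13 * 5.7^2
= 0.333333 * 13 * 32.49
= 140.79 kg*m^2


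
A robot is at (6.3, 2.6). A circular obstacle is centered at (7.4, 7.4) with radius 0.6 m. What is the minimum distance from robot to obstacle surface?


center_dist = sqrt((6.3-7.4)^2 + (2.6-7.4)^2)
= sqrt(1.21 + 23.04)
= 4.9244
min_dist = center_dist - radius = 4.9244 - 0.6 = 4.3244 m


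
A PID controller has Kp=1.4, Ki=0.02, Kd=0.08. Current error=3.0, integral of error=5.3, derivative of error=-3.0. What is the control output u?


u = Kp*e + Ki*int(e) + Kd*de/dt
= 1.4*3.0 + 0.02*5.3 + 0.08*(-3.0)
= 4.2 + 0.106 + -0.24
= 4.066


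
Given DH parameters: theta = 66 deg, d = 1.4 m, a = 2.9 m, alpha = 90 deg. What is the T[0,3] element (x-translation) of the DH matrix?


T[0,3] = a * cos(theta)
= 2.9 * cos(66 deg)
= 2.9 * 0.4067
= 1.1795


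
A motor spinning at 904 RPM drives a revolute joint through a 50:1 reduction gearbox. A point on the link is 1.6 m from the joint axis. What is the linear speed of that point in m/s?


omega_motor = 904 * 2*pi/60 = 94.6667 rad/s
omega_joint = omega_motor / 50 = 1.8933 rad/s
v = omega_joint * r = 1.8933 * 1.6
= 3.0293 m/s


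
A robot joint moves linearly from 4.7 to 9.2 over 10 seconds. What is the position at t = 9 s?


s = t/T = 9/10 = 0.9
p(t) = p0 + (pf-p0)*s
= 4.7 + (9.2 - 4.7) * 0.9
= 8.75


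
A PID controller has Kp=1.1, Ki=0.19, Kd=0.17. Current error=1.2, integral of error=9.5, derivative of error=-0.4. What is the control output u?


u = Kp*e + Ki*int(e) + Kd*de/dt
= 1.1*1.2 + 0.19*9.5 + 0.17*(-0.4)
= 1.32 + 1.805 + -0.068
= 3.057


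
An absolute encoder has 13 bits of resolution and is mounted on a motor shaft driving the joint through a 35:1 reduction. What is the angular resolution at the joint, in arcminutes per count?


counts = 2^13 = 8192
effective counts at joint = 8192 * 35 = 286720
resolution = 360*60 / 286720
= 0.0753 arcmin/count


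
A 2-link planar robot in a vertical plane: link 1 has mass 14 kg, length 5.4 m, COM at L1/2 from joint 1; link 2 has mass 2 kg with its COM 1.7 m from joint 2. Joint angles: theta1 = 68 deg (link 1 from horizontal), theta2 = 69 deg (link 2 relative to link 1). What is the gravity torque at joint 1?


Horizontal distance from joint 1 to link-1 COM:
  x_c1 = (L1/2)*cos(t1) = 2.7 * 0.3746 = 1.0114 m
Horizontal distance from joint 1 to link-2 COM:
  x_c2 = L1*cos(t1) + Lc2*cos(t1+t2)
       = 5.4*0.3746 + 1.7*-0.7314 = 0.7796 m
tau1 = m1*g*x_c1 + m2*g*x_c2
     = 14*9.81*1.0114 + 2*9.81*0.7796
     = 138.9109 + 15.2952
     = 154.2061 Nm


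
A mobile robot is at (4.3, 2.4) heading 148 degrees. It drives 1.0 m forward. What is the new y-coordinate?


y_new = y0 + d*sin(theta)
= 2.4 + 1.0*sin(148)
= 2.4 + 0.5299
= 2.9299


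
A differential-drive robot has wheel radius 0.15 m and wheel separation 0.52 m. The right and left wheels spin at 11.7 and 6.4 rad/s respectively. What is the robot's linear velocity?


vR = r*wR = 0.15*11.7 = 1.755 m/s
vL = r*wL = 0.15*6.4 = 0.96 m/s
v = (vR+vL)/2 = 1.3575 m/s
omega = (vR-vL)/L = 1.5288 rad/s
linear velocity = 1.3575 m/s


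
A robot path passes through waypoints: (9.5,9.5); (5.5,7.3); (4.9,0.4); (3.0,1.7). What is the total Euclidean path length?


Segment lengths:
  seg1 = sqrt((-4.0)^2 + (-2.2)^2) = 4.5651
  seg2 = sqrt((-0.6)^2 + (-6.9)^2) = 6.926
  seg3 = sqrt((-1.9)^2 + (1.3)^2) = 2.3022
Total = 13.7933


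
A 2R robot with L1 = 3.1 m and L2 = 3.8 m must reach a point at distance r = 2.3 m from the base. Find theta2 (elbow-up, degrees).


cos(theta2) = (r^2 - L1^2 - L2^2) / (2*L1*L2)
cos(theta2) = (5.29 - 9.61 - 14.44) / 23.56
cos(theta2) = -0.796265
theta2 = 142.7749 degrees


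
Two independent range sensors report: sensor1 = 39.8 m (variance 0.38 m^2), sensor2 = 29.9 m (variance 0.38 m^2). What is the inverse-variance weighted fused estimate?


w1 = (1/var1) / (1/var1 + 1/var2)
   = 2.6316 / (2.6316 + 2.6316) = 0.5
w2 = 1 - w1 = 0.5
fused = w1*s1 + w2*s2 = 19.9 + 14.95
= 34.85 m


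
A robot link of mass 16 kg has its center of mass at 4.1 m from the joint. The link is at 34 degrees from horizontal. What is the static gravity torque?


tau = m*g*L*cos(angle)
= 16 * 9.81 * 4.1 * cos(34 deg)
= 16 * 9.81 * 4.1 * 0.829
= 533.5155 Nm


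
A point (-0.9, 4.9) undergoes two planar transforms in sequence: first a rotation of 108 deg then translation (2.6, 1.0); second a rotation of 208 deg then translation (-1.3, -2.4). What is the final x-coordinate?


After transform 1:
x1 = cos(108)*-0.9 - sin(108)*4.9 + 2.6 = -1.7821
y1 = sin(108)*-0.9 + cos(108)*4.9 + 1.0 = -1.3701
After transform 2:
x2 = cos(208)*-1.7821 - sin(208)*-1.3701 + -1.3
= -0.3698


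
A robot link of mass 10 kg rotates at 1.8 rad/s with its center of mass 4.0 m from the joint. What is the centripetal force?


F = m * omega^2 * r
= 10 * 1.8^2 * 4.0
= 10 * 3.24 * 4.0
= 129.6 N


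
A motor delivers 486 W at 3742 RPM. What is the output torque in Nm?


omega = 3742 * 2*pi/60 = 391.8613 rad/s
tau = P / omega = 486 / 391.8613
= 1.2402 Nm


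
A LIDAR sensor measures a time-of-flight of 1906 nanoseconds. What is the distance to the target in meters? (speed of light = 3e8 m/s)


tof = 1906 ns = 1.906e-06 s
dist = c * tof / 2
= 3e8 * 1.906e-06 / 2
= 285.9 m


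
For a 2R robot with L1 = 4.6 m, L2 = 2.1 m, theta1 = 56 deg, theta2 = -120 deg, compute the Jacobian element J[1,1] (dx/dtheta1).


J[1,1] = -L1*sin(t1) - L2*sin(t1+t2)
= -4.6*sin(56) - 2.1*sin(-64)
= -1.9261


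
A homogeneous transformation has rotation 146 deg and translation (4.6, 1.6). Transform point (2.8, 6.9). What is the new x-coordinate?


x' = cos(theta)*px - sin(theta)*py + tx
= -0.829*2.8 - 0.5592*6.9 + 4.6
= -1.5797


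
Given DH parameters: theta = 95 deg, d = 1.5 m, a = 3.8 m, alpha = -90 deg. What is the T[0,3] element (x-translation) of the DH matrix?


T[0,3] = a * cos(theta)
= 3.8 * cos(95 deg)
= 3.8 * -0.0872
= -0.3312


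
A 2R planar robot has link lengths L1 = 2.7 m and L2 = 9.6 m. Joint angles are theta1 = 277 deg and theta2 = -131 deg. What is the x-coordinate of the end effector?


Convert angles to radians: theta1 = 4.8346, theta2 = -2.2864
x = L1*cos(theta1) + L2*cos(theta1+theta2)
x = 0.329 + -7.9588
x = -7.6297


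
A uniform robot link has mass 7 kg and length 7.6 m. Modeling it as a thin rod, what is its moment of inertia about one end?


I = (1/3) * m * L^2
= (1/3) * 7 * 7.6^2
= 0.333333 * 7 * 57.76
= 134.7733 kg*m^2


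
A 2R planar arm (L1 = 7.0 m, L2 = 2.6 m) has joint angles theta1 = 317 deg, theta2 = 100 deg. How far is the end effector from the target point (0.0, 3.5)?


End effector via forward kinematics:
x = L1*cos(t1) + L2*cos(t1+t2) = 6.5355
y = L1*sin(t1) + L2*sin(t1+t2) = -2.5934
Distance to target:
d = sqrt((0.0 - 6.5355)^2 + (3.5 - -2.5934)^2)
= sqrt(42.7132 + 37.1301)
= 8.9355 m


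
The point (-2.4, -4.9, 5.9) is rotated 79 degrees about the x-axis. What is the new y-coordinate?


Rotation about x-axis: y' = y*cos(theta) - z*sin(theta)
= -4.9 * 0.1908 - 5.9 * 0.9816
= -6.7266


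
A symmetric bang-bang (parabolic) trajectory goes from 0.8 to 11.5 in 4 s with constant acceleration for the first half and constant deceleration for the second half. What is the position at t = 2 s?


Symmetric rest-to-rest: each phase covers (pf-p0)/2 in time T/2. 0.5*a*(T/2)^2 = (pf-p0)/2 => a = 4*(pf-p0)/T^2
a = 4*(11.5-0.8)/4^2 = 2.675
t = 2 is in the acceleration phase (t <= T/2).
p = p0 + 0.5*a*t^2 = 0.8 + 0.5*2.675*2^2
= 6.15


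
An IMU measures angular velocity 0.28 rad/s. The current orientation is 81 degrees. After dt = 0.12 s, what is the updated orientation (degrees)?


delta_theta = w * dt = 0.28 * 0.12 = 0.0336 rad
= 1.9251 deg
theta_new = 81 + 1.9251 = 82.9251 deg


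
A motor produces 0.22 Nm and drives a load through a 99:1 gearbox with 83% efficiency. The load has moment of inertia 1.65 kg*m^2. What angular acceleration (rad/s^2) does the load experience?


tau_out = tau_motor * N * eta
= 0.22 * 99 * 0.83 = 18.0774 Nm
alpha = tau_out / I = 18.0774 / 1.65
= 10.956 rad/s^2


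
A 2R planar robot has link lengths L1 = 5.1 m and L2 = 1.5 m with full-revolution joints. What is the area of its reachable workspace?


r_max = L1 + L2 = 6.6 m
r_min = |L1 - L2| = 3.6 m
Area = pi*(r_max^2 - r_min^2)
= pi*(43.56 - 12.96)
= pi * 30.6
= 96.1327 m^2


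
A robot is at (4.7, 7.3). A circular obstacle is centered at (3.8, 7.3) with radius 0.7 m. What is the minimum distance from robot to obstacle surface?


center_dist = sqrt((4.7-3.8)^2 + (7.3-7.3)^2)
= sqrt(0.81 + 0.0)
= 0.9
min_dist = center_dist - radius = 0.9 - 0.7 = 0.2 m


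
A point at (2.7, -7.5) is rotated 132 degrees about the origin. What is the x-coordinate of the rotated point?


x' = x*cos(theta) - y*sin(theta)
cos(132 deg) = -0.6691, sin(132 deg) = 0.7431
x' = 2.7 * -0.6691 - -7.5 * 0.7431
= -1.8067 - -5.5736
= 3.7669


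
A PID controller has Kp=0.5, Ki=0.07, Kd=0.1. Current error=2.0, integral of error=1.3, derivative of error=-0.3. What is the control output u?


u = Kp*e + Ki*int(e) + Kd*de/dt
= 0.5*2.0 + 0.07*1.3 + 0.1*(-0.3)
= 1.0 + 0.091 + -0.03
= 1.061


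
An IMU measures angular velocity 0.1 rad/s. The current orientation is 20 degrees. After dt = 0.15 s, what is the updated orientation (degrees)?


delta_theta = w * dt = 0.1 * 0.15 = 0.015 rad
= 0.8594 deg
theta_new = 20 + 0.8594 = 20.8594 deg


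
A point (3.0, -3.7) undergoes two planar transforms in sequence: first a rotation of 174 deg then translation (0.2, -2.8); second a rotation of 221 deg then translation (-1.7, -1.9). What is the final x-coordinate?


After transform 1:
x1 = cos(174)*3.0 - sin(174)*-3.7 + 0.2 = -2.3968
y1 = sin(174)*3.0 + cos(174)*-3.7 + -2.8 = 1.1933
After transform 2:
x2 = cos(221)*-2.3968 - sin(221)*1.1933 + -1.7
= 0.8918


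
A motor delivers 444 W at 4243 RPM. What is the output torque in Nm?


omega = 4243 * 2*pi/60 = 444.3259 rad/s
tau = P / omega = 444 / 444.3259
= 0.9993 Nm


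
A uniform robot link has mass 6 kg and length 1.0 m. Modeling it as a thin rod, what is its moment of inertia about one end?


I = (1/3) * m * L^2
= (1/3) * 6 * 1.0^2
= 0.333333 * 6 * 1.0
= 2.0 kg*m^2


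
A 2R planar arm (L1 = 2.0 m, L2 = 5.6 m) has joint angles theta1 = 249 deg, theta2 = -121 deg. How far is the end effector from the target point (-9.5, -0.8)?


End effector via forward kinematics:
x = L1*cos(t1) + L2*cos(t1+t2) = -4.1644
y = L1*sin(t1) + L2*sin(t1+t2) = 2.5457
Distance to target:
d = sqrt((-9.5 - -4.1644)^2 + (-0.8 - 2.5457)^2)
= sqrt(28.4682 + 11.1937)
= 6.2978 m


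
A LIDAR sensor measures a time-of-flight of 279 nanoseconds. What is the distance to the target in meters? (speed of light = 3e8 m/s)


tof = 279 ns = 2.79e-07 s
dist = c * tof / 2
= 3e8 * 2.79e-07 / 2
= 41.85 m


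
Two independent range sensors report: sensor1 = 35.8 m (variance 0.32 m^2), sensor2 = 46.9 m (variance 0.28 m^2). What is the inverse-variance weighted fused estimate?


w1 = (1/var1) / (1/var1 + 1/var2)
   = 3.125 / (3.125 + 3.5714) = 0.4667
w2 = 1 - w1 = 0.5333
fused = w1*s1 + w2*s2 = 16.7067 + 25.0133
= 41.72 m


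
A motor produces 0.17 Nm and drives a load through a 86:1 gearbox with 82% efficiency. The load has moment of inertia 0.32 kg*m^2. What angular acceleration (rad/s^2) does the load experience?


tau_out = tau_motor * N * eta
= 0.17 * 86 * 0.82 = 11.9884 Nm
alpha = tau_out / I = 11.9884 / 0.32
= 37.4637 rad/s^2


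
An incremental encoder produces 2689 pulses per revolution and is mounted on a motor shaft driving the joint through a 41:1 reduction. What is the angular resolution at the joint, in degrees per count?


counts per rev = 2689
effective counts at joint = 2689 * 41 = 110249
resolution = 360 / 110249
= 0.0033 deg/count


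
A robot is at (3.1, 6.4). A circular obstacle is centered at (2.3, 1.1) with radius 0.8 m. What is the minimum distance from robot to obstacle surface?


center_dist = sqrt((3.1-2.3)^2 + (6.4-1.1)^2)
= sqrt(0.64 + 28.09)
= 5.36
min_dist = center_dist - radius = 5.36 - 0.8 = 4.56 m


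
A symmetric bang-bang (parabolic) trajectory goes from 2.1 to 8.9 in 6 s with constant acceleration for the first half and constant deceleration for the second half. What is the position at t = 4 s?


Symmetric rest-to-rest: each phase covers (pf-p0)/2 in time T/2. 0.5*a*(T/2)^2 = (pf-p0)/2 => a = 4*(pf-p0)/T^2
a = 4*(8.9-2.1)/6^2 = 0.7556
t = 4 is in the deceleration phase (t > T/2).
p = pf - 0.5*a*(T-t)^2 = 8.9 - 0.5*0.7556*2^2
= 7.3889


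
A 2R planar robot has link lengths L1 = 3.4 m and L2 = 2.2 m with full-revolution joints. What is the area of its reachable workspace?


r_max = L1 + L2 = 5.6 m
r_min = |L1 - L2| = 1.2 m
Area = pi*(r_max^2 - r_min^2)
= pi*(31.36 - 1.44)
= pi * 29.92
= 93.9965 m^2


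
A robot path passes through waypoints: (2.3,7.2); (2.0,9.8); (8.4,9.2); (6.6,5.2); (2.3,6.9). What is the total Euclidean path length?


Segment lengths:
  seg1 = sqrt((-0.3)^2 + (2.6)^2) = 2.6173
  seg2 = sqrt((6.4)^2 + (-0.6)^2) = 6.4281
  seg3 = sqrt((-1.8)^2 + (-4.0)^2) = 4.3863
  seg4 = sqrt((-4.3)^2 + (1.7)^2) = 4.6239
Total = 18.0555


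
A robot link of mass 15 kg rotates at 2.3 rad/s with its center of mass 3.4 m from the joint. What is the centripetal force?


F = m * omega^2 * r
= 15 * 2.3^2 * 3.4
= 15 * 5.29 * 3.4
= 269.79 N


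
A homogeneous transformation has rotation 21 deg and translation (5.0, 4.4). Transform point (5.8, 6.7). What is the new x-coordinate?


x' = cos(theta)*px - sin(theta)*py + tx
= 0.9336*5.8 - 0.3584*6.7 + 5.0
= 8.0137


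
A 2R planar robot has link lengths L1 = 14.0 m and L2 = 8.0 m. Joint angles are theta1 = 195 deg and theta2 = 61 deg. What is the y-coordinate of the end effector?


Convert angles to radians: theta1 = 3.4034, theta2 = 1.0647
y = L1*sin(theta1) + L2*sin(theta1+theta2)
y = -3.6235 + -7.7624
y = -11.3858


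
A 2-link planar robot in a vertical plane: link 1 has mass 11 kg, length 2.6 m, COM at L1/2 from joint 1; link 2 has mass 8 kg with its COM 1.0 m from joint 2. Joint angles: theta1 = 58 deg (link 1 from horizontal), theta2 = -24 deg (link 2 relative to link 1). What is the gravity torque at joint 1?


Horizontal distance from joint 1 to link-1 COM:
  x_c1 = (L1/2)*cos(t1) = 1.3 * 0.5299 = 0.6889 m
Horizontal distance from joint 1 to link-2 COM:
  x_c2 = L1*cos(t1) + Lc2*cos(t1+t2)
       = 2.6*0.5299 + 1.0*0.829 = 2.2068 m
tau1 = m1*g*x_c1 + m2*g*x_c2
     = 11*9.81*0.6889 + 8*9.81*2.2068
     = 74.3387 + 173.1918
     = 247.5305 Nm


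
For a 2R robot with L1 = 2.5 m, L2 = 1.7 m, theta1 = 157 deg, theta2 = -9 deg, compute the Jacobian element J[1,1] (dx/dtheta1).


J[1,1] = -L1*sin(t1) - L2*sin(t1+t2)
= -2.5*sin(157) - 1.7*sin(148)
= -1.8777


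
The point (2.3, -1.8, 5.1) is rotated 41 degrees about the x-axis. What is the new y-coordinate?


Rotation about x-axis: y' = y*cos(theta) - z*sin(theta)
= -1.8 * 0.7547 - 5.1 * 0.6561
= -4.7044


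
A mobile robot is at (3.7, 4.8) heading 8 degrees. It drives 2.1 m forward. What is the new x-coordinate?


x_new = x0 + d*cos(theta)
= 3.7 + 2.1*cos(8)
= 3.7 + 2.0796
= 5.7796


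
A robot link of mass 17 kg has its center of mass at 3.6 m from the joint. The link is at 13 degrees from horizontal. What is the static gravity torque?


tau = m*g*L*cos(angle)
= 17 * 9.81 * 3.6 * cos(13 deg)
= 17 * 9.81 * 3.6 * 0.9744
= 584.9845 Nm


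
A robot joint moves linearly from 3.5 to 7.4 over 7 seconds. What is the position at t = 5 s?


s = t/T = 5/7 = 0.7143
p(t) = p0 + (pf-p0)*s
= 3.5 + (7.4 - 3.5) * 0.7143
= 6.2857


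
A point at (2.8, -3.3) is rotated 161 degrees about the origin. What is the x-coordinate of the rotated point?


x' = x*cos(theta) - y*sin(theta)
cos(161 deg) = -0.9455, sin(161 deg) = 0.3256
x' = 2.8 * -0.9455 - -3.3 * 0.3256
= -2.6475 - -1.0744
= -1.5731


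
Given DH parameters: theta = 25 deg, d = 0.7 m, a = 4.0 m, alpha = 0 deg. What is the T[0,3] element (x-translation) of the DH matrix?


T[0,3] = a * cos(theta)
= 4.0 * cos(25 deg)
= 4.0 * 0.9063
= 3.6252


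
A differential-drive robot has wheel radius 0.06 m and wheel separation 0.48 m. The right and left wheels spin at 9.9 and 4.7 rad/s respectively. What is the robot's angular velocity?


vR = r*wR = 0.06*9.9 = 0.594 m/s
vL = r*wL = 0.06*4.7 = 0.282 m/s
v = (vR+vL)/2 = 0.438 m/s
omega = (vR-vL)/L = 0.65 rad/s
angular velocity = 0.65 rad/s


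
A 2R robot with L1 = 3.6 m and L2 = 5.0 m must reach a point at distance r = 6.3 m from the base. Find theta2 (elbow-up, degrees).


cos(theta2) = (r^2 - L1^2 - L2^2) / (2*L1*L2)
cos(theta2) = (39.69 - 12.96 - 25.0) / 36.0
cos(theta2) = 0.048056
theta2 = 87.2456 degrees


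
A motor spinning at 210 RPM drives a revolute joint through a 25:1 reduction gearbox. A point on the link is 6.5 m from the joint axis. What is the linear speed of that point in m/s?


omega_motor = 210 * 2*pi/60 = 21.9911 rad/s
omega_joint = omega_motor / 25 = 0.8796 rad/s
v = omega_joint * r = 0.8796 * 6.5
= 5.7177 m/s


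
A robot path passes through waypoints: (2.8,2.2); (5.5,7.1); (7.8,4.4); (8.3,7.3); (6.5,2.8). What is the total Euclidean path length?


Segment lengths:
  seg1 = sqrt((2.7)^2 + (4.9)^2) = 5.5946
  seg2 = sqrt((2.3)^2 + (-2.7)^2) = 3.5468
  seg3 = sqrt((0.5)^2 + (2.9)^2) = 2.9428
  seg4 = sqrt((-1.8)^2 + (-4.5)^2) = 4.8466
Total = 16.9309


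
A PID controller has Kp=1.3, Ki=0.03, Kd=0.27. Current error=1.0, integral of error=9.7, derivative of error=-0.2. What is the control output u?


u = Kp*e + Ki*int(e) + Kd*de/dt
= 1.3*1.0 + 0.03*9.7 + 0.27*(-0.2)
= 1.3 + 0.291 + -0.054
= 1.537


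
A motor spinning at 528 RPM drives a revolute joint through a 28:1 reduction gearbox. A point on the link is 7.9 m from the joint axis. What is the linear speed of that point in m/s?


omega_motor = 528 * 2*pi/60 = 55.292 rad/s
omega_joint = omega_motor / 28 = 1.9747 rad/s
v = omega_joint * r = 1.9747 * 7.9
= 15.6003 m/s


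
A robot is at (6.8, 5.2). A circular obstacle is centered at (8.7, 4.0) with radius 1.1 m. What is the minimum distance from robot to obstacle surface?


center_dist = sqrt((6.8-8.7)^2 + (5.2-4.0)^2)
= sqrt(3.61 + 1.44)
= 2.2472
min_dist = center_dist - radius = 2.2472 - 1.1 = 1.1472 m


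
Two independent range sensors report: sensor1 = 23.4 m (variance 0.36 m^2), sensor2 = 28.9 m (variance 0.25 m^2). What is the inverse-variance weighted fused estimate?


w1 = (1/var1) / (1/var1 + 1/var2)
   = 2.7778 / (2.7778 + 4.0) = 0.4098
w2 = 1 - w1 = 0.5902
fused = w1*s1 + w2*s2 = 9.5902 + 17.0557
= 26.6459 m


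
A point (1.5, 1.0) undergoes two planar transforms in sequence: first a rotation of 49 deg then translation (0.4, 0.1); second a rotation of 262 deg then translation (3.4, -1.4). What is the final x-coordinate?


After transform 1:
x1 = cos(49)*1.5 - sin(49)*1.0 + 0.4 = 0.6294
y1 = sin(49)*1.5 + cos(49)*1.0 + 0.1 = 1.8881
After transform 2:
x2 = cos(262)*0.6294 - sin(262)*1.8881 + 3.4
= 5.1822


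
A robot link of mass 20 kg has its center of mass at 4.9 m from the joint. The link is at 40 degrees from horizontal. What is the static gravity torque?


tau = m*g*L*cos(angle)
= 20 * 9.81 * 4.9 * cos(40 deg)
= 20 * 9.81 * 4.9 * 0.766
= 736.4598 Nm


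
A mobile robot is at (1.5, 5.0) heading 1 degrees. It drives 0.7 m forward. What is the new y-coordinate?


y_new = y0 + d*sin(theta)
= 5.0 + 0.7*sin(1)
= 5.0 + 0.0122
= 5.0122


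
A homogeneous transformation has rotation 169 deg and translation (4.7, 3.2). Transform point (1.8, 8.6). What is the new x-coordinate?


x' = cos(theta)*px - sin(theta)*py + tx
= -0.9816*1.8 - 0.1908*8.6 + 4.7
= 1.2921


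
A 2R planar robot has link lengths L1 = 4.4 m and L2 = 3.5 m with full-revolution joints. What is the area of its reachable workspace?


r_max = L1 + L2 = 7.9 m
r_min = |L1 - L2| = 0.9 m
Area = pi*(r_max^2 - r_min^2)
= pi*(62.41 - 0.81)
= pi * 61.6
= 193.5221 m^2


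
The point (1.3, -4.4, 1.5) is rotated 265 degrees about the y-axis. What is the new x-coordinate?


Rotation about y-axis: x' = x*cos(theta) + z*sin(theta)
= 1.3 * -0.0872 + 1.5 * -0.9962
= -1.6076


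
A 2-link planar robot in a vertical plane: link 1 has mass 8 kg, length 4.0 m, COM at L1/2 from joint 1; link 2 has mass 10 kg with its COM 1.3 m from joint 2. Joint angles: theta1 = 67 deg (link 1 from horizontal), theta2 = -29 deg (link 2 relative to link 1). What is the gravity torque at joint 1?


Horizontal distance from joint 1 to link-1 COM:
  x_c1 = (L1/2)*cos(t1) = 2.0 * 0.3907 = 0.7815 m
Horizontal distance from joint 1 to link-2 COM:
  x_c2 = L1*cos(t1) + Lc2*cos(t1+t2)
       = 4.0*0.3907 + 1.3*0.788 = 2.5873 m
tau1 = m1*g*x_c1 + m2*g*x_c2
     = 8*9.81*0.7815 + 10*9.81*2.5873
     = 61.3292 + 253.8179
     = 315.1471 Nm


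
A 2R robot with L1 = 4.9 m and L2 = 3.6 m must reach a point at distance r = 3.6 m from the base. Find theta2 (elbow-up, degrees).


cos(theta2) = (r^2 - L1^2 - L2^2) / (2*L1*L2)
cos(theta2) = (12.96 - 24.01 - 12.96) / 35.28
cos(theta2) = -0.680556
theta2 = 132.8871 degrees


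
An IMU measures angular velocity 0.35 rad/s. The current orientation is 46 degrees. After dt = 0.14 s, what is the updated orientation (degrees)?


delta_theta = w * dt = 0.35 * 0.14 = 0.049 rad
= 2.8075 deg
theta_new = 46 + 2.8075 = 48.8075 deg


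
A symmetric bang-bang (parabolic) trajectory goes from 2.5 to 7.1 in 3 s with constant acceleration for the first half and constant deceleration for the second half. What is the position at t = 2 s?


Symmetric rest-to-rest: each phase covers (pf-p0)/2 in time T/2. 0.5*a*(T/2)^2 = (pf-p0)/2 => a = 4*(pf-p0)/T^2
a = 4*(7.1-2.5)/3^2 = 2.0444
t = 2 is in the deceleration phase (t > T/2).
p = pf - 0.5*a*(T-t)^2 = 7.1 - 0.5*2.0444*1^2
= 6.0778


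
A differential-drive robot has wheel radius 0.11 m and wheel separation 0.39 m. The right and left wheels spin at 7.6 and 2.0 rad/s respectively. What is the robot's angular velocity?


vR = r*wR = 0.11*7.6 = 0.836 m/s
vL = r*wL = 0.11*2.0 = 0.22 m/s
v = (vR+vL)/2 = 0.528 m/s
omega = (vR-vL)/L = 1.5795 rad/s
angular velocity = 1.5795 rad/s
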